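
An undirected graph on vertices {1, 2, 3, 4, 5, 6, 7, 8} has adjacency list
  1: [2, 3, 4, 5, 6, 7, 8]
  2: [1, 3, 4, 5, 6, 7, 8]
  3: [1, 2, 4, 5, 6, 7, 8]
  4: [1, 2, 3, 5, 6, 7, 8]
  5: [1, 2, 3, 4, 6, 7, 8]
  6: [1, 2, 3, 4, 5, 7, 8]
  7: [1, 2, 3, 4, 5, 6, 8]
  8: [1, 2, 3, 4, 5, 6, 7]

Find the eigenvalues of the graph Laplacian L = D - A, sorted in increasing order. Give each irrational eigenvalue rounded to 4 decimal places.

[0, 8, 8, 8, 8, 8, 8, 8]

Each diagonal entry of L is the vertex degree and each off-diagonal entry is -1 where an edge is present, 0 otherwise; in the order [1, 2, 3, 4, 5, 6, 7, 8] the diagonal is [7, 7, 7, 7, 7, 7, 7, 7]. L is symmetric positive semidefinite, so every eigenvalue is real and nonnegative. The largest eigenvalue, 8, is at most the vertex count 8.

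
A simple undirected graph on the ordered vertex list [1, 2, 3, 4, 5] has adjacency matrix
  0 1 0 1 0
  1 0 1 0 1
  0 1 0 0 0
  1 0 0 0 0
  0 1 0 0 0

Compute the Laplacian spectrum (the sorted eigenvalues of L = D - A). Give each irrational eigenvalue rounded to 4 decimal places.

[0, 0.5188, 1, 2.3111, 4.1701]

Each diagonal entry of L is the vertex degree and each off-diagonal entry is -1 where an edge is present, 0 otherwise; in the order [1, 2, 3, 4, 5] the diagonal is [2, 3, 1, 1, 1]. The multiplicity of 0 as a Laplacian eigenvalue equals the number of connected components. The single zero eigenvalue shows the graph is connected. The eigenvalues sum to 8, which equals trace(L) = 2|E|.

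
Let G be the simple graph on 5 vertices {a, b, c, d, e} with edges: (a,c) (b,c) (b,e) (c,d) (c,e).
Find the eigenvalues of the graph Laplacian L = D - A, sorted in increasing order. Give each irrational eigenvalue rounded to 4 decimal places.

Reading degrees in the order [a, b, c, d, e] gives [1, 2, 4, 1, 2]; set D = diag(1, 2, 4, 1, 2) and form L = D - A. L is symmetric positive semidefinite, so every eigenvalue is real and nonnegative. By the matrix-tree theorem the graph has (1/5) * product of the nonzero eigenvalues = 3 spanning trees. There is one zero in the spectrum, matching the 1 component.

[0, 1, 1, 3, 5]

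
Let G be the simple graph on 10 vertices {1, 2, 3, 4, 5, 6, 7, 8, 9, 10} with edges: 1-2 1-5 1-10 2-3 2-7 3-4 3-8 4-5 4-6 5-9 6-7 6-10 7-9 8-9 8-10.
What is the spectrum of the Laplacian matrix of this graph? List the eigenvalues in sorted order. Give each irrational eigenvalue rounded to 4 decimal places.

With the vertex order [1, 2, 3, 4, 5, 6, 7, 8, 9, 10], the degrees are [3, 3, 3, 3, 3, 3, 3, 3, 3, 3], giving D = diag(3, 3, 3, 3, 3, 3, 3, 3, 3, 3) and L = D - A. L is symmetric positive semidefinite, so every eigenvalue is real and nonnegative. By the matrix-tree theorem the graph has (1/10) * product of the nonzero eigenvalues = 2000 spanning trees.

[0, 2, 2, 2, 2, 2, 5, 5, 5, 5]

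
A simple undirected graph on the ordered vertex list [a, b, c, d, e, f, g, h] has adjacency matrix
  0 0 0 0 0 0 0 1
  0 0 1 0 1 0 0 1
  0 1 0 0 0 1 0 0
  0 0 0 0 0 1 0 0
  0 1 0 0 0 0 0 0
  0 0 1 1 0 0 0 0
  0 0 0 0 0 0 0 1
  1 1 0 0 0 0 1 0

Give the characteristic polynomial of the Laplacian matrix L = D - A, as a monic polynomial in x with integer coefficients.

x^8 - 14x^7 + 76x^6 - 204x^5 + 287x^4 - 208x^3 + 70x^2 - 8x

Each diagonal entry of L is the vertex degree and each off-diagonal entry is -1 where an edge is present, 0 otherwise; in the order [a, b, c, d, e, f, g, h] the diagonal is [1, 3, 2, 1, 1, 2, 1, 3]. Computing det(xI - L) by cofactor expansion (or equivalently via sum-over-permutations) gives x^8 - 14x^7 + 76x^6 - 204x^5 + 287x^4 - 208x^3 + 70x^2 - 8x. The coefficient of x^7 equals -trace(L) = -14, matching the sum of degrees. There is one zero in the spectrum, matching the 1 component. The largest eigenvalue, 4.6412, is at most the vertex count 8.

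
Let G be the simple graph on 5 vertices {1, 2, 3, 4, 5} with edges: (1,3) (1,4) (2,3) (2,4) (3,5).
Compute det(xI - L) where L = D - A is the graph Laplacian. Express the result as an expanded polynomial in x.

x^5 - 10x^4 + 34x^3 - 46x^2 + 20x

With the vertex order [1, 2, 3, 4, 5], the degrees are [2, 2, 3, 2, 1], giving D = diag(2, 2, 3, 2, 1) and L = D - A. Computing det(xI - L) by cofactor expansion (or equivalently via sum-over-permutations) gives x^5 - 10x^4 + 34x^3 - 46x^2 + 20x. The constant term is 0 because L is singular (the all-ones vector lies in its kernel). The largest eigenvalue, 4.4812, is at most the vertex count 5. The eigenvalues sum to 10, which equals trace(L) = 2|E|.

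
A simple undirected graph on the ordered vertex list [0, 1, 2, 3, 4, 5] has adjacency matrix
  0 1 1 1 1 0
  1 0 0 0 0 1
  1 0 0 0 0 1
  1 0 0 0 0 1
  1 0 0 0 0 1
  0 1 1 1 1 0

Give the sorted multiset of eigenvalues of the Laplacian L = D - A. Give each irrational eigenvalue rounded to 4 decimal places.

[0, 2, 2, 2, 4, 6]

With the vertex order [0, 1, 2, 3, 4, 5], the degrees are [4, 2, 2, 2, 2, 4], giving D = diag(4, 2, 2, 2, 2, 4) and L = D - A. The multiplicity of 0 as a Laplacian eigenvalue equals the number of connected components.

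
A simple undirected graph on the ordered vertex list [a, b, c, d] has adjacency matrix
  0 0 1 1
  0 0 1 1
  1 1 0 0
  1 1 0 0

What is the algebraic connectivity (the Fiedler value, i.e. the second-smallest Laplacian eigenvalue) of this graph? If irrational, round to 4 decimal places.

2

Reading degrees in the order [a, b, c, d] gives [2, 2, 2, 2]; set D = diag(2, 2, 2, 2) and form L = D - A. The smallest Laplacian eigenvalue is always 0. The next one, lambda_2 = 2, measures how hard the graph is to disconnect: larger values mean better connectivity. The largest eigenvalue, 4, is at most the vertex count 4. There is one zero in the spectrum, matching the 1 component.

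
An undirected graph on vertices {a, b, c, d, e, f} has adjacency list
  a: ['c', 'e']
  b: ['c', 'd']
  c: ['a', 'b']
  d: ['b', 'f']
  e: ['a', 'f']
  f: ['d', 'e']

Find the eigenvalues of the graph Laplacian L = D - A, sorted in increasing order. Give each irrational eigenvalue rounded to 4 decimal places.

[0, 1, 1, 3, 3, 4]

Reading degrees in the order [a, b, c, d, e, f] gives [2, 2, 2, 2, 2, 2]; set D = diag(2, 2, 2, 2, 2, 2) and form L = D - A. Since every row of L sums to 0, the all-ones vector is in the kernel and 0 is an eigenvalue. The largest eigenvalue, 4, is at most the vertex count 6.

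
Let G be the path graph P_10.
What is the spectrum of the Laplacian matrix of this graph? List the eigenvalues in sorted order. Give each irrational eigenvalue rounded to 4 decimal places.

The graph has 10 vertices and degree multiset [2, 2, 2, 2, 2, 2, 2, 2, 1, 1]; D is the diagonal matrix of degrees and L = D - A. The multiplicity of 0 as a Laplacian eigenvalue equals the number of connected components. The single zero eigenvalue shows the graph is connected. The largest eigenvalue, 3.9021, is at most the vertex count 10.

[0, 0.0979, 0.3820, 0.8244, 1.3820, 2, 2.6180, 3.1756, 3.6180, 3.9021]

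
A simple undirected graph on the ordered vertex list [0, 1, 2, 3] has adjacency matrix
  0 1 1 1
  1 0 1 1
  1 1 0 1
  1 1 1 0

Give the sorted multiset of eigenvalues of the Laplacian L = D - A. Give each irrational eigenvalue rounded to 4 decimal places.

With the vertex order [0, 1, 2, 3], the degrees are [3, 3, 3, 3], giving D = diag(3, 3, 3, 3) and L = D - A. Since every row of L sums to 0, the all-ones vector is in the kernel and 0 is an eigenvalue. By the matrix-tree theorem the graph has (1/4) * product of the nonzero eigenvalues = 16 spanning trees. There is one zero in the spectrum, matching the 1 component.

[0, 4, 4, 4]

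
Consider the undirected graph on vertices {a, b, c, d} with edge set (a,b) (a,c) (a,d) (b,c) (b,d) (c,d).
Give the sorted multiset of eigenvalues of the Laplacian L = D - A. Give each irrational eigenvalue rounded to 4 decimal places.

With the vertex order [a, b, c, d], the degrees are [3, 3, 3, 3], giving D = diag(3, 3, 3, 3) and L = D - A. L is symmetric positive semidefinite, so every eigenvalue is real and nonnegative. The single zero eigenvalue shows the graph is connected. The eigenvalues sum to 12, which equals trace(L) = 2|E|.

[0, 4, 4, 4]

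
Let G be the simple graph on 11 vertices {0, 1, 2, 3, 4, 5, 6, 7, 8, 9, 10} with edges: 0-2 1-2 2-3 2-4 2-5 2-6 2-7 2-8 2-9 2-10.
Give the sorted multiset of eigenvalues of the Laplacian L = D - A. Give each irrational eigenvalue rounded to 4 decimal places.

Reading degrees in the order [0, 1, 2, 3, 4, 5, 6, 7, 8, 9, 10] gives [1, 1, 10, 1, 1, 1, 1, 1, 1, 1, 1]; set D = diag(1, 1, 10, 1, 1, 1, 1, 1, 1, 1, 1) and form L = D - A. Diagonalising L (or applying a numerical eigensolver to the 11x11 matrix) gives the spectrum above. There is one zero in the spectrum, matching the 1 component. The eigenvalues sum to 20, which equals trace(L) = 2|E|.

[0, 1, 1, 1, 1, 1, 1, 1, 1, 1, 11]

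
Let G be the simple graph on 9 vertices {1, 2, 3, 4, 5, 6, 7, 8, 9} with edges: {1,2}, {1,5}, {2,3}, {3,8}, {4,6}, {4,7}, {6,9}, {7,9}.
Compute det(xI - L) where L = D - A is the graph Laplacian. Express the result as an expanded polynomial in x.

With the vertex order [1, 2, 3, 4, 5, 6, 7, 8, 9], the degrees are [2, 2, 2, 2, 1, 2, 2, 1, 2], giving D = diag(2, 2, 2, 2, 1, 2, 2, 1, 2) and L = D - A. L has integer entries, so p(x) = det(xI - L) has integer coefficients. Expanding the determinant yields x^9 - 16x^8 + 105x^7 - 364x^6 + 713x^5 - 776x^4 + 420x^3 - 80x^2. Since p(0) = det(-L) = 0, x divides p(x). The eigenvalues sum to 16, which equals trace(L) = 2|E|.

x^9 - 16x^8 + 105x^7 - 364x^6 + 713x^5 - 776x^4 + 420x^3 - 80x^2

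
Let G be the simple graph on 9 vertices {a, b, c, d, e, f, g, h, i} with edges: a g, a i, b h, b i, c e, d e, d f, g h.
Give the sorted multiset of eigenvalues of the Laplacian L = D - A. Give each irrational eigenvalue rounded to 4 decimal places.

[0, 0, 0.5858, 1.3820, 1.3820, 2, 3.4142, 3.6180, 3.6180]

With the vertex order [a, b, c, d, e, f, g, h, i], the degrees are [2, 2, 1, 2, 2, 1, 2, 2, 2], giving D = diag(2, 2, 1, 2, 2, 1, 2, 2, 2) and L = D - A. Since every row of L sums to 0, the all-ones vector is in the kernel and 0 is an eigenvalue. The 2 zero eigenvalues correspond to the 2 connected components. The largest eigenvalue, 3.6180, is at most the vertex count 9. There are 2 zeros in the spectrum, matching the 2 components.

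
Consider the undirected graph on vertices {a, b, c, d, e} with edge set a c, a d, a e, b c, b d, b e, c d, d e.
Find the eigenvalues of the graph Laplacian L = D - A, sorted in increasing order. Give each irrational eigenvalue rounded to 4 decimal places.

[0, 3, 3, 5, 5]

With the vertex order [a, b, c, d, e], the degrees are [3, 3, 3, 4, 3], giving D = diag(3, 3, 3, 4, 3) and L = D - A. L is symmetric positive semidefinite, so every eigenvalue is real and nonnegative. By the matrix-tree theorem the graph has (1/5) * product of the nonzero eigenvalues = 45 spanning trees. The eigenvalues sum to 16, which equals trace(L) = 2|E|.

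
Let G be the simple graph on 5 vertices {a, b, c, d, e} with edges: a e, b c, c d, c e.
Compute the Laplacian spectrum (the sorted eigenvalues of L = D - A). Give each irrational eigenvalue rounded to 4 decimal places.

[0, 0.5188, 1, 2.3111, 4.1701]

Each diagonal entry of L is the vertex degree and each off-diagonal entry is -1 where an edge is present, 0 otherwise; in the order [a, b, c, d, e] the diagonal is [1, 1, 3, 1, 2]. Since every row of L sums to 0, the all-ones vector is in the kernel and 0 is an eigenvalue. The single zero eigenvalue shows the graph is connected. The eigenvalues sum to 8, which equals trace(L) = 2|E|.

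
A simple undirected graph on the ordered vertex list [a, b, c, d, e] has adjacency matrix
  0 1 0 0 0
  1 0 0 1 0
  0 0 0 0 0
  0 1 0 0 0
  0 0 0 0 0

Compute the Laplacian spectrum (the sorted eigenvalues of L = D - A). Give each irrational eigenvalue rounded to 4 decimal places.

Each diagonal entry of L is the vertex degree and each off-diagonal entry is -1 where an edge is present, 0 otherwise; in the order [a, b, c, d, e] the diagonal is [1, 2, 0, 1, 0]. Diagonalising L (or applying a numerical eigensolver to the 5x5 matrix) gives the spectrum above. The 3 zero eigenvalues correspond to the 3 connected components. The eigenvalues sum to 4, which equals trace(L) = 2|E|.

[0, 0, 0, 1, 3]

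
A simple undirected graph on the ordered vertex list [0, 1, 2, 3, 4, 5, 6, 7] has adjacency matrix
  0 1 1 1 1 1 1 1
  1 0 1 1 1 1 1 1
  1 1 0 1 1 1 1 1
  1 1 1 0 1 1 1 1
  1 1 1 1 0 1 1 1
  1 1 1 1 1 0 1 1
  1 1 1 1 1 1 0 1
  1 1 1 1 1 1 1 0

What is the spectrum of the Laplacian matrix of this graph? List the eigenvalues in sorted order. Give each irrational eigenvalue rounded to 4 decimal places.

With the vertex order [0, 1, 2, 3, 4, 5, 6, 7], the degrees are [7, 7, 7, 7, 7, 7, 7, 7], giving D = diag(7, 7, 7, 7, 7, 7, 7, 7) and L = D - A. L is symmetric positive semidefinite, so every eigenvalue is real and nonnegative. By the matrix-tree theorem the graph has (1/8) * product of the nonzero eigenvalues = 262144 spanning trees.

[0, 8, 8, 8, 8, 8, 8, 8]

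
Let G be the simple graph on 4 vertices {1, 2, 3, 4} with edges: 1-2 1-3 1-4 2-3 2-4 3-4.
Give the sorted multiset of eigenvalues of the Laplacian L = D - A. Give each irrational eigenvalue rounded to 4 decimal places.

[0, 4, 4, 4]

With the vertex order [1, 2, 3, 4], the degrees are [3, 3, 3, 3], giving D = diag(3, 3, 3, 3) and L = D - A. Since every row of L sums to 0, the all-ones vector is in the kernel and 0 is an eigenvalue. The eigenvalues sum to 12, which equals trace(L) = 2|E|.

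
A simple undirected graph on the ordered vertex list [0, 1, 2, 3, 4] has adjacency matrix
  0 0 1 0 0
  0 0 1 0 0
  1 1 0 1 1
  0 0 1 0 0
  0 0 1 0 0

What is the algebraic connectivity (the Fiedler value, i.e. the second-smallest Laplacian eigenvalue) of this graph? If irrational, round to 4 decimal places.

1

Each diagonal entry of L is the vertex degree and each off-diagonal entry is -1 where an edge is present, 0 otherwise; in the order [0, 1, 2, 3, 4] the diagonal is [1, 1, 4, 1, 1]. The sorted Laplacian eigenvalues are [0, 1, 1, 1, 5]; the algebraic connectivity is the second entry, 1. There is one zero in the spectrum, matching the 1 component.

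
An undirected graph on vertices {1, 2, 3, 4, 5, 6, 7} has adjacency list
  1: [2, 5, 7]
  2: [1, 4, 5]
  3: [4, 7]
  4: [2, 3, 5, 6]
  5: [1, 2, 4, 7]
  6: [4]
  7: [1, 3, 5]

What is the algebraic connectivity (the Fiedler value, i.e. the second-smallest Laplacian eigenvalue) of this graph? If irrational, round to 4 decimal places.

0.8478

With the vertex order [1, 2, 3, 4, 5, 6, 7], the degrees are [3, 3, 2, 4, 4, 1, 3], giving D = diag(3, 3, 2, 4, 4, 1, 3) and L = D - A. The smallest Laplacian eigenvalue is always 0. The next one, lambda_2 = 0.8478, measures how hard the graph is to disconnect: larger values mean better connectivity. By the matrix-tree theorem the graph has (1/7) * product of the nonzero eigenvalues = 66 spanning trees. The eigenvalues sum to 20, which equals trace(L) = 2|E|.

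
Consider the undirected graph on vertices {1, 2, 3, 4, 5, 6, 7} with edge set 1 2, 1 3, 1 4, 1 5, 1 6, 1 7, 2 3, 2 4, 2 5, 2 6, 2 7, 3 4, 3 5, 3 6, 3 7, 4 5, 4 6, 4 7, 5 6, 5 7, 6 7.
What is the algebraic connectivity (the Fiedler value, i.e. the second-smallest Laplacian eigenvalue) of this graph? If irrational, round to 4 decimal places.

Reading degrees in the order [1, 2, 3, 4, 5, 6, 7] gives [6, 6, 6, 6, 6, 6, 6]; set D = diag(6, 6, 6, 6, 6, 6, 6) and form L = D - A. The sorted Laplacian eigenvalues are [0, 7, 7, 7, 7, 7, 7]; the algebraic connectivity is the second entry, 7. The largest eigenvalue, 7, is at most the vertex count 7.

7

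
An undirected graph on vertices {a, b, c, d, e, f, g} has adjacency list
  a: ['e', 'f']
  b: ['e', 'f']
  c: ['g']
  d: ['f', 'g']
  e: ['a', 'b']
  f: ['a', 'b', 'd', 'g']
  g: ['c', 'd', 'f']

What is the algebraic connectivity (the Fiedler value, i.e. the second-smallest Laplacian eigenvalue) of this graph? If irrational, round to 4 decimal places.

With the vertex order [a, b, c, d, e, f, g], the degrees are [2, 2, 1, 2, 2, 4, 3], giving D = diag(2, 2, 1, 2, 2, 4, 3) and L = D - A. The smallest Laplacian eigenvalue is always 0. The next one, lambda_2 = 0.5140, measures how hard the graph is to disconnect: larger values mean better connectivity. By the matrix-tree theorem the graph has (1/7) * product of the nonzero eigenvalues = 12 spanning trees.

0.5140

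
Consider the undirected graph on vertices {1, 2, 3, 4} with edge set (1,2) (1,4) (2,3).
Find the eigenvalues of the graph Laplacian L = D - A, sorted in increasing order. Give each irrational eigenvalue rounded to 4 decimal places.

Each diagonal entry of L is the vertex degree and each off-diagonal entry is -1 where an edge is present, 0 otherwise; in the order [1, 2, 3, 4] the diagonal is [2, 2, 1, 1]. The multiplicity of 0 as a Laplacian eigenvalue equals the number of connected components.

[0, 0.5858, 2, 3.4142]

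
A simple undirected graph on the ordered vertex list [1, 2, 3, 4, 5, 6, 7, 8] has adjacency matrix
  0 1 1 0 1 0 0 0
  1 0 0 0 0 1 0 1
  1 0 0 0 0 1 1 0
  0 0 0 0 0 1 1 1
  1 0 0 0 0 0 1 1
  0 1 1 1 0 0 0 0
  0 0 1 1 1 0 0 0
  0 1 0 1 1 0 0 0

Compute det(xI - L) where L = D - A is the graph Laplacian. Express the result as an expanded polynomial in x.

x^8 - 24x^7 + 240x^6 - 1296x^5 + 4080x^4 - 7488x^3 + 7424x^2 - 3072x

Reading degrees in the order [1, 2, 3, 4, 5, 6, 7, 8] gives [3, 3, 3, 3, 3, 3, 3, 3]; set D = diag(3, 3, 3, 3, 3, 3, 3, 3) and form L = D - A. L has integer entries, so p(x) = det(xI - L) has integer coefficients. Expanding the determinant yields x^8 - 24x^7 + 240x^6 - 1296x^5 + 4080x^4 - 7488x^3 + 7424x^2 - 3072x. Since p(0) = det(-L) = 0, x divides p(x). The eigenvalues sum to 24, which equals trace(L) = 2|E|.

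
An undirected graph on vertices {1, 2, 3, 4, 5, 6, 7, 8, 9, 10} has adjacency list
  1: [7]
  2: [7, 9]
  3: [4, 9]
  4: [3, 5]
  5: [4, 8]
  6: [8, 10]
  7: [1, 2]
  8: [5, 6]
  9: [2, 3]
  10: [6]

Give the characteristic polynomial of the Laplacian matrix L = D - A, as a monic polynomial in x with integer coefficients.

Each diagonal entry of L is the vertex degree and each off-diagonal entry is -1 where an edge is present, 0 otherwise; in the order [1, 2, 3, 4, 5, 6, 7, 8, 9, 10] the diagonal is [1, 2, 2, 2, 2, 2, 2, 2, 2, 1]. L has integer entries, so p(x) = det(xI - L) has integer coefficients. Expanding the determinant yields x^10 - 18x^9 + 136x^8 - 560x^7 + 1365x^6 - 2002x^5 + 1716x^4 - 792x^3 + 165x^2 - 10x. The constant term is 0 because L is singular (the all-ones vector lies in its kernel). By the matrix-tree theorem the graph has (1/10) * product of the nonzero eigenvalues = 1 spanning tree.

x^10 - 18x^9 + 136x^8 - 560x^7 + 1365x^6 - 2002x^5 + 1716x^4 - 792x^3 + 165x^2 - 10x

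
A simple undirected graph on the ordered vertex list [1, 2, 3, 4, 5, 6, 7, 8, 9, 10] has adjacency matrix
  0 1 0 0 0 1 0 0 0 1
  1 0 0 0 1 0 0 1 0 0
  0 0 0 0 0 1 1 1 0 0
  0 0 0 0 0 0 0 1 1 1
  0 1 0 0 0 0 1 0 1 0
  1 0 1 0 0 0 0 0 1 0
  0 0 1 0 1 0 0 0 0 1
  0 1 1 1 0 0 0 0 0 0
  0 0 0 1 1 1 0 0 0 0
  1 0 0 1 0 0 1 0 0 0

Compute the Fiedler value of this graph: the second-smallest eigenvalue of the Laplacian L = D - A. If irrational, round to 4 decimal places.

2

With the vertex order [1, 2, 3, 4, 5, 6, 7, 8, 9, 10], the degrees are [3, 3, 3, 3, 3, 3, 3, 3, 3, 3], giving D = diag(3, 3, 3, 3, 3, 3, 3, 3, 3, 3) and L = D - A. The sorted Laplacian eigenvalues are [0, 2, 2, 2, 2, 2, 5, 5, 5, 5]; the algebraic connectivity is the second entry, 2. By the matrix-tree theorem the graph has (1/10) * product of the nonzero eigenvalues = 2000 spanning trees.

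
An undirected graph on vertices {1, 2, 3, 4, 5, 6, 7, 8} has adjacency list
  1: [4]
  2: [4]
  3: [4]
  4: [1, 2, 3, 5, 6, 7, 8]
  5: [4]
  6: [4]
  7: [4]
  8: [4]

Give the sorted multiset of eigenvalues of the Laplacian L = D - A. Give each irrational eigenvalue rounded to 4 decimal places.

Each diagonal entry of L is the vertex degree and each off-diagonal entry is -1 where an edge is present, 0 otherwise; in the order [1, 2, 3, 4, 5, 6, 7, 8] the diagonal is [1, 1, 1, 7, 1, 1, 1, 1]. Diagonalising L (or applying a numerical eigensolver to the 8x8 matrix) gives the spectrum above. There is one zero in the spectrum, matching the 1 component.

[0, 1, 1, 1, 1, 1, 1, 8]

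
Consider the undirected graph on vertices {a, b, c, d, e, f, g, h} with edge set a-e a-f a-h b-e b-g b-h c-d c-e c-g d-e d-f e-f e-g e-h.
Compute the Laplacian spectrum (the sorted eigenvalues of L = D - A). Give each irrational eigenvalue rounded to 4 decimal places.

[0, 1.7530, 1.7530, 3.4450, 3.4450, 4.8019, 4.8019, 8]

Each diagonal entry of L is the vertex degree and each off-diagonal entry is -1 where an edge is present, 0 otherwise; in the order [a, b, c, d, e, f, g, h] the diagonal is [3, 3, 3, 3, 7, 3, 3, 3]. The multiplicity of 0 as a Laplacian eigenvalue equals the number of connected components. There is one zero in the spectrum, matching the 1 component.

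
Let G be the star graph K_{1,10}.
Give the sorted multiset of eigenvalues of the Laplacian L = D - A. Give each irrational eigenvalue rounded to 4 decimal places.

The graph has 11 vertices and degree multiset [10, 1, 1, 1, 1, 1, 1, 1, 1, 1, 1]; D is the diagonal matrix of degrees and L = D - A. L is symmetric positive semidefinite, so every eigenvalue is real and nonnegative. The single zero eigenvalue shows the graph is connected. There is one zero in the spectrum, matching the 1 component.

[0, 1, 1, 1, 1, 1, 1, 1, 1, 1, 11]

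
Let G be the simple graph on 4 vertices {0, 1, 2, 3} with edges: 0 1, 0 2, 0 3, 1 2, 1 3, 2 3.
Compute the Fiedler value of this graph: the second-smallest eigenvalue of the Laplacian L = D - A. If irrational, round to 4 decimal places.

4

Reading degrees in the order [0, 1, 2, 3] gives [3, 3, 3, 3]; set D = diag(3, 3, 3, 3) and form L = D - A. The sorted Laplacian eigenvalues are [0, 4, 4, 4]; the algebraic connectivity is the second entry, 4.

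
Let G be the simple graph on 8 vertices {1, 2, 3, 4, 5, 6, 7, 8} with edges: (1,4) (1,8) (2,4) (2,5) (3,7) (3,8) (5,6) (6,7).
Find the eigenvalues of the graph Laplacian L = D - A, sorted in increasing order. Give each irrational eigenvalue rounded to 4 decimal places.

[0, 0.5858, 0.5858, 2, 2, 3.4142, 3.4142, 4]

Each diagonal entry of L is the vertex degree and each off-diagonal entry is -1 where an edge is present, 0 otherwise; in the order [1, 2, 3, 4, 5, 6, 7, 8] the diagonal is [2, 2, 2, 2, 2, 2, 2, 2]. L is symmetric positive semidefinite, so every eigenvalue is real and nonnegative. The single zero eigenvalue shows the graph is connected.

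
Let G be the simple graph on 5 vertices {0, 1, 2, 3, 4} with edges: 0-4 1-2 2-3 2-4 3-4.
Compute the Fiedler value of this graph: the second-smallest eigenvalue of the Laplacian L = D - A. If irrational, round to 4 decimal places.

0.6972

Reading degrees in the order [0, 1, 2, 3, 4] gives [1, 1, 3, 2, 3]; set D = diag(1, 1, 3, 2, 3) and form L = D - A. The sorted Laplacian eigenvalues are [0, 0.6972, 1.3820, 3.6180, 4.3028]; the algebraic connectivity is the second entry, 0.6972. There is one zero in the spectrum, matching the 1 component.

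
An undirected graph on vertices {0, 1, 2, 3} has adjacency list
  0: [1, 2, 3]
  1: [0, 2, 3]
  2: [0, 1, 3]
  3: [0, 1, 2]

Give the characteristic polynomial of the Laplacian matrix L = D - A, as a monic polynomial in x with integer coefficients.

With the vertex order [0, 1, 2, 3], the degrees are [3, 3, 3, 3], giving D = diag(3, 3, 3, 3) and L = D - A. The eigenvalues of L are [0, 4, 4, 4]; the characteristic polynomial is the product of (x - lambda_i), which multiplies out to x^4 - 12x^3 + 48x^2 - 64x. The coefficient of x^3 equals -trace(L) = -12, matching the sum of degrees. The largest eigenvalue, 4, is at most the vertex count 4.

x^4 - 12x^3 + 48x^2 - 64x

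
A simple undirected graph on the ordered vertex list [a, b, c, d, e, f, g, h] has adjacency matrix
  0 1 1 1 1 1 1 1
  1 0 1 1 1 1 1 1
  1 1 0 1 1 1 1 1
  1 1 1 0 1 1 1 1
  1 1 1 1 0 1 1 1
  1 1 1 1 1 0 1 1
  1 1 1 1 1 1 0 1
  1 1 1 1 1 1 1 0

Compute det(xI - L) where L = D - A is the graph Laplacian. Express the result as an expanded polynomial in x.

Reading degrees in the order [a, b, c, d, e, f, g, h] gives [7, 7, 7, 7, 7, 7, 7, 7]; set D = diag(7, 7, 7, 7, 7, 7, 7, 7) and form L = D - A. L has integer entries, so p(x) = det(xI - L) has integer coefficients. Expanding the determinant yields x^8 - 56x^7 + 1344x^6 - 17920x^5 + 143360x^4 - 688128x^3 + 1835008x^2 - 2097152x. The coefficient of x^7 equals -trace(L) = -56, matching the sum of degrees.

x^8 - 56x^7 + 1344x^6 - 17920x^5 + 143360x^4 - 688128x^3 + 1835008x^2 - 2097152x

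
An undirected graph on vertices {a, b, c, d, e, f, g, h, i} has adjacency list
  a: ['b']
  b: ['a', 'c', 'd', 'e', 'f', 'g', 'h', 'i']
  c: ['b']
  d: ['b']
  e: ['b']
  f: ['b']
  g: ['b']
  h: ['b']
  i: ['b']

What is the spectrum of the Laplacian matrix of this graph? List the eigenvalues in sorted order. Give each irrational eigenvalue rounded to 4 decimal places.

[0, 1, 1, 1, 1, 1, 1, 1, 9]

Reading degrees in the order [a, b, c, d, e, f, g, h, i] gives [1, 8, 1, 1, 1, 1, 1, 1, 1]; set D = diag(1, 8, 1, 1, 1, 1, 1, 1, 1) and form L = D - A. L is symmetric positive semidefinite, so every eigenvalue is real and nonnegative. By the matrix-tree theorem the graph has (1/9) * product of the nonzero eigenvalues = 1 spanning tree.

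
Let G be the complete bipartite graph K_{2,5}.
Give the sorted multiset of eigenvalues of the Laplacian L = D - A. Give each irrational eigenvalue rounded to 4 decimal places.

[0, 2, 2, 2, 2, 5, 7]

The graph has 7 vertices and degree multiset [5, 5, 2, 2, 2, 2, 2]; D is the diagonal matrix of degrees and L = D - A. Since every row of L sums to 0, the all-ones vector is in the kernel and 0 is an eigenvalue. The eigenvalues sum to 20, which equals trace(L) = 2|E|.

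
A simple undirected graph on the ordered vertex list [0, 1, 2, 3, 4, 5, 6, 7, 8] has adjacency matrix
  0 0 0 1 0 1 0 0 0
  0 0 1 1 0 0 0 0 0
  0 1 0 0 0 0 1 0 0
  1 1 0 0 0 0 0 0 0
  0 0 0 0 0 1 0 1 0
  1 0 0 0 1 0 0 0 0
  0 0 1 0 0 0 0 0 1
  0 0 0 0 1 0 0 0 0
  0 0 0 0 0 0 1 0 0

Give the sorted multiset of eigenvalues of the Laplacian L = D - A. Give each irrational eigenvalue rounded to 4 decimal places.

[0, 0.1206, 0.4679, 1, 1.6527, 2.3473, 3, 3.5321, 3.8794]

Each diagonal entry of L is the vertex degree and each off-diagonal entry is -1 where an edge is present, 0 otherwise; in the order [0, 1, 2, 3, 4, 5, 6, 7, 8] the diagonal is [2, 2, 2, 2, 2, 2, 2, 1, 1]. L is symmetric positive semidefinite, so every eigenvalue is real and nonnegative. The single zero eigenvalue shows the graph is connected. The eigenvalues sum to 16, which equals trace(L) = 2|E|.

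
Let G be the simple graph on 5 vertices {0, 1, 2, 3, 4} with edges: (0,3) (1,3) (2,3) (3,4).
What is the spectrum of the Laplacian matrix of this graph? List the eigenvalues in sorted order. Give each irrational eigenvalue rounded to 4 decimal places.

[0, 1, 1, 1, 5]

Reading degrees in the order [0, 1, 2, 3, 4] gives [1, 1, 1, 4, 1]; set D = diag(1, 1, 1, 4, 1) and form L = D - A. Diagonalising L (or applying a numerical eigensolver to the 5x5 matrix) gives the spectrum above. The single zero eigenvalue shows the graph is connected. There is one zero in the spectrum, matching the 1 component.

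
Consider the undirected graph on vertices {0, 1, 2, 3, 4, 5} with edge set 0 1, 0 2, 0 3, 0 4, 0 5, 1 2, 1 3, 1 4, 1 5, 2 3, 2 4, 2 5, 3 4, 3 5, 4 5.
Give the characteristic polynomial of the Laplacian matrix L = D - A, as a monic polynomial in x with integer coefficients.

Each diagonal entry of L is the vertex degree and each off-diagonal entry is -1 where an edge is present, 0 otherwise; in the order [0, 1, 2, 3, 4, 5] the diagonal is [5, 5, 5, 5, 5, 5]. The eigenvalues of L are [0, 6, 6, 6, 6, 6]; the characteristic polynomial is the product of (x - lambda_i), which multiplies out to x^6 - 30x^5 + 360x^4 - 2160x^3 + 6480x^2 - 7776x. The constant term is 0 because L is singular (the all-ones vector lies in its kernel). There is one zero in the spectrum, matching the 1 component. The eigenvalues sum to 30, which equals trace(L) = 2|E|.

x^6 - 30x^5 + 360x^4 - 2160x^3 + 6480x^2 - 7776x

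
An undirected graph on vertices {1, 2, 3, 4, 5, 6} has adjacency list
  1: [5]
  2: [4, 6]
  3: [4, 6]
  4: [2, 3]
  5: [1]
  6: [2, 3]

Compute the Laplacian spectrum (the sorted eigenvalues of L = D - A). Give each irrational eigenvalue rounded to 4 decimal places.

Each diagonal entry of L is the vertex degree and each off-diagonal entry is -1 where an edge is present, 0 otherwise; in the order [1, 2, 3, 4, 5, 6] the diagonal is [1, 2, 2, 2, 1, 2]. The multiplicity of 0 as a Laplacian eigenvalue equals the number of connected components. The 2 zero eigenvalues correspond to the 2 connected components. The eigenvalues sum to 10, which equals trace(L) = 2|E|.

[0, 0, 2, 2, 2, 4]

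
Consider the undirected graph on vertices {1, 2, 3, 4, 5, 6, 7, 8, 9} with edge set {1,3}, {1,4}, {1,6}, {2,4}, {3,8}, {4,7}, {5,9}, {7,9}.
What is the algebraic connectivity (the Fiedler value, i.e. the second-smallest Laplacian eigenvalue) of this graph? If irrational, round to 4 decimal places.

0.1862

With the vertex order [1, 2, 3, 4, 5, 6, 7, 8, 9], the degrees are [3, 1, 2, 3, 1, 1, 2, 1, 2], giving D = diag(3, 1, 2, 3, 1, 1, 2, 1, 2) and L = D - A. The smallest Laplacian eigenvalue is always 0. The next one, lambda_2 = 0.1862, measures how hard the graph is to disconnect: larger values mean better connectivity. There is one zero in the spectrum, matching the 1 component. The eigenvalues sum to 16, which equals trace(L) = 2|E|.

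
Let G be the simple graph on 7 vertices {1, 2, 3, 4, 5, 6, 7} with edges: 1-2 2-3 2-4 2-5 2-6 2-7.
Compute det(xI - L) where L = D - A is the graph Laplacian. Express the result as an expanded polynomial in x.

Each diagonal entry of L is the vertex degree and each off-diagonal entry is -1 where an edge is present, 0 otherwise; in the order [1, 2, 3, 4, 5, 6, 7] the diagonal is [1, 6, 1, 1, 1, 1, 1]. L has integer entries, so p(x) = det(xI - L) has integer coefficients. Expanding the determinant yields x^7 - 12x^6 + 45x^5 - 80x^4 + 75x^3 - 36x^2 + 7x. The coefficient of x^6 equals -trace(L) = -12, matching the sum of degrees. By the matrix-tree theorem the graph has (1/7) * product of the nonzero eigenvalues = 1 spanning tree.

x^7 - 12x^6 + 45x^5 - 80x^4 + 75x^3 - 36x^2 + 7x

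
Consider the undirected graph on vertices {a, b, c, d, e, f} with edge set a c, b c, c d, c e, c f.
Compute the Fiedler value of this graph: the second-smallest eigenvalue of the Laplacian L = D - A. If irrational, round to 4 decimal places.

Reading degrees in the order [a, b, c, d, e, f] gives [1, 1, 5, 1, 1, 1]; set D = diag(1, 1, 5, 1, 1, 1) and form L = D - A. The sorted Laplacian eigenvalues are [0, 1, 1, 1, 1, 6]; the algebraic connectivity is the second entry, 1. By the matrix-tree theorem the graph has (1/6) * product of the nonzero eigenvalues = 1 spanning tree. There is one zero in the spectrum, matching the 1 component.

1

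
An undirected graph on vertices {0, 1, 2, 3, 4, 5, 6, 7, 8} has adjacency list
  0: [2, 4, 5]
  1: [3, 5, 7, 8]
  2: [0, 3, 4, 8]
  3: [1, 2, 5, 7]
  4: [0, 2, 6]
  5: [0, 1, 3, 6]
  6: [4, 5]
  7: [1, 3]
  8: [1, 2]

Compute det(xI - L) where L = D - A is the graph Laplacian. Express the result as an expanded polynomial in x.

With the vertex order [0, 1, 2, 3, 4, 5, 6, 7, 8], the degrees are [3, 4, 4, 4, 3, 4, 2, 2, 2], giving D = diag(3, 4, 4, 4, 3, 4, 2, 2, 2) and L = D - A. Computing det(xI - L) by cofactor expansion (or equivalently via sum-over-permutations) gives x^9 - 28x^8 + 331x^7 - 2150x^6 + 8359x^5 - 19828x^4 + 27876x^3 - 21108x^2 + 6543x. Since p(0) = det(-L) = 0, x divides p(x). There is one zero in the spectrum, matching the 1 component. The eigenvalues sum to 28, which equals trace(L) = 2|E|.

x^9 - 28x^8 + 331x^7 - 2150x^6 + 8359x^5 - 19828x^4 + 27876x^3 - 21108x^2 + 6543x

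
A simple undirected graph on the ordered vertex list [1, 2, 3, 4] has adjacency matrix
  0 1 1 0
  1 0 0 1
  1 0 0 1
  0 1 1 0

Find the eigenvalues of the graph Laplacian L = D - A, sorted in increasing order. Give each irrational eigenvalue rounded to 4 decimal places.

[0, 2, 2, 4]

With the vertex order [1, 2, 3, 4], the degrees are [2, 2, 2, 2], giving D = diag(2, 2, 2, 2) and L = D - A. L is symmetric positive semidefinite, so every eigenvalue is real and nonnegative. The single zero eigenvalue shows the graph is connected. By the matrix-tree theorem the graph has (1/4) * product of the nonzero eigenvalues = 4 spanning trees. There is one zero in the spectrum, matching the 1 component.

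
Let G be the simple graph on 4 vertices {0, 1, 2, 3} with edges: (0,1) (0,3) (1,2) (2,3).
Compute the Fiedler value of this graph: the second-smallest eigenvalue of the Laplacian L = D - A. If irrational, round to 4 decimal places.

2

Each diagonal entry of L is the vertex degree and each off-diagonal entry is -1 where an edge is present, 0 otherwise; in the order [0, 1, 2, 3] the diagonal is [2, 2, 2, 2]. The smallest Laplacian eigenvalue is always 0. The next one, lambda_2 = 2, measures how hard the graph is to disconnect: larger values mean better connectivity.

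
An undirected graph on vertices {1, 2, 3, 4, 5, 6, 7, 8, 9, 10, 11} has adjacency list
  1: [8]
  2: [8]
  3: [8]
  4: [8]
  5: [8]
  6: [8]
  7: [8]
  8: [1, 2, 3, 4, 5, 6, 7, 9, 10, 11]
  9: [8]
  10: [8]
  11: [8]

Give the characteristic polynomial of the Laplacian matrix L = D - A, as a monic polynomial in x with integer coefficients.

Reading degrees in the order [1, 2, 3, 4, 5, 6, 7, 8, 9, 10, 11] gives [1, 1, 1, 1, 1, 1, 1, 10, 1, 1, 1]; set D = diag(1, 1, 1, 1, 1, 1, 1, 10, 1, 1, 1) and form L = D - A. L has integer entries, so p(x) = det(xI - L) has integer coefficients. Expanding the determinant yields x^11 - 20x^10 + 135x^9 - 480x^8 + 1050x^7 - 1512x^6 + 1470x^5 - 960x^4 + 405x^3 - 100x^2 + 11x. Since p(0) = det(-L) = 0, x divides p(x). There is one zero in the spectrum, matching the 1 component.

x^11 - 20x^10 + 135x^9 - 480x^8 + 1050x^7 - 1512x^6 + 1470x^5 - 960x^4 + 405x^3 - 100x^2 + 11x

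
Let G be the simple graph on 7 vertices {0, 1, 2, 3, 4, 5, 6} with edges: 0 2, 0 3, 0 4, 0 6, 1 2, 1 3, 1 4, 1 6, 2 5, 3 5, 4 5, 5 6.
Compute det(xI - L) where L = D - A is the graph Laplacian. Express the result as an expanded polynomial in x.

x^7 - 24x^6 + 234x^5 - 1192x^4 + 3357x^3 - 4968x^2 + 3024x

With the vertex order [0, 1, 2, 3, 4, 5, 6], the degrees are [4, 4, 3, 3, 3, 4, 3], giving D = diag(4, 4, 3, 3, 3, 4, 3) and L = D - A. L has integer entries, so p(x) = det(xI - L) has integer coefficients. Expanding the determinant yields x^7 - 24x^6 + 234x^5 - 1192x^4 + 3357x^3 - 4968x^2 + 3024x. Since p(0) = det(-L) = 0, x divides p(x). The eigenvalues sum to 24, which equals trace(L) = 2|E|. There is one zero in the spectrum, matching the 1 component.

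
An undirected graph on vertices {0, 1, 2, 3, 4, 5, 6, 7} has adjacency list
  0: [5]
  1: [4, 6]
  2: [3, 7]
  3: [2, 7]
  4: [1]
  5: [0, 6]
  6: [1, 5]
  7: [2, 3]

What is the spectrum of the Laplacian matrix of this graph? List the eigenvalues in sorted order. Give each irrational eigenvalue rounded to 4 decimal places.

[0, 0, 0.3820, 1.3820, 2.6180, 3, 3, 3.6180]

Reading degrees in the order [0, 1, 2, 3, 4, 5, 6, 7] gives [1, 2, 2, 2, 1, 2, 2, 2]; set D = diag(1, 2, 2, 2, 1, 2, 2, 2) and form L = D - A. L is symmetric positive semidefinite, so every eigenvalue is real and nonnegative. The 2 zero eigenvalues correspond to the 2 connected components. The eigenvalues sum to 14, which equals trace(L) = 2|E|. There are 2 zeros in the spectrum, matching the 2 components.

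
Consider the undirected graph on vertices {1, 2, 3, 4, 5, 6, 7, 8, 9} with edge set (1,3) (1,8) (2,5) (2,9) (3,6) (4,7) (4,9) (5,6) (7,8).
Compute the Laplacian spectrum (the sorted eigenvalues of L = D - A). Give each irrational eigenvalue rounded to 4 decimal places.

[0, 0.4679, 0.4679, 1.6527, 1.6527, 3, 3, 3.8794, 3.8794]

With the vertex order [1, 2, 3, 4, 5, 6, 7, 8, 9], the degrees are [2, 2, 2, 2, 2, 2, 2, 2, 2], giving D = diag(2, 2, 2, 2, 2, 2, 2, 2, 2) and L = D - A. L is symmetric positive semidefinite, so every eigenvalue is real and nonnegative. The single zero eigenvalue shows the graph is connected. The eigenvalues sum to 18, which equals trace(L) = 2|E|. There is one zero in the spectrum, matching the 1 component.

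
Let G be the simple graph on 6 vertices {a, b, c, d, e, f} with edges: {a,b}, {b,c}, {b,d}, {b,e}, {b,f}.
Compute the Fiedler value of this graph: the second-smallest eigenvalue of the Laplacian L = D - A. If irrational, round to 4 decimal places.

1

Each diagonal entry of L is the vertex degree and each off-diagonal entry is -1 where an edge is present, 0 otherwise; in the order [a, b, c, d, e, f] the diagonal is [1, 5, 1, 1, 1, 1]. The sorted Laplacian eigenvalues are [0, 1, 1, 1, 1, 6]; the algebraic connectivity is the second entry, 1. By the matrix-tree theorem the graph has (1/6) * product of the nonzero eigenvalues = 1 spanning tree.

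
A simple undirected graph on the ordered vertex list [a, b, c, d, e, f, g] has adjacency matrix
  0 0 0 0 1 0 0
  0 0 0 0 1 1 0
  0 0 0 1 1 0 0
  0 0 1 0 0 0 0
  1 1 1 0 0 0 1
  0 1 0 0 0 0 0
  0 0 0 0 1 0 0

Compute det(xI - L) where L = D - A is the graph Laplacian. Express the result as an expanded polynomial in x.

Reading degrees in the order [a, b, c, d, e, f, g] gives [1, 2, 2, 1, 4, 1, 1]; set D = diag(1, 2, 2, 1, 4, 1, 1) and form L = D - A. Computing det(xI - L) by cofactor expansion (or equivalently via sum-over-permutations) gives x^7 - 12x^6 + 52x^5 - 104x^4 + 100x^3 - 44x^2 + 7x. The constant term is 0 because L is singular (the all-ones vector lies in its kernel). There is one zero in the spectrum, matching the 1 component.

x^7 - 12x^6 + 52x^5 - 104x^4 + 100x^3 - 44x^2 + 7x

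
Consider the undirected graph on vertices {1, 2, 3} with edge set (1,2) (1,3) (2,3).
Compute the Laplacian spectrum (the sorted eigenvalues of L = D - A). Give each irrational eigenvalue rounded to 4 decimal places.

Each diagonal entry of L is the vertex degree and each off-diagonal entry is -1 where an edge is present, 0 otherwise; in the order [1, 2, 3] the diagonal is [2, 2, 2]. L is symmetric positive semidefinite, so every eigenvalue is real and nonnegative. The eigenvalues sum to 6, which equals trace(L) = 2|E|.

[0, 3, 3]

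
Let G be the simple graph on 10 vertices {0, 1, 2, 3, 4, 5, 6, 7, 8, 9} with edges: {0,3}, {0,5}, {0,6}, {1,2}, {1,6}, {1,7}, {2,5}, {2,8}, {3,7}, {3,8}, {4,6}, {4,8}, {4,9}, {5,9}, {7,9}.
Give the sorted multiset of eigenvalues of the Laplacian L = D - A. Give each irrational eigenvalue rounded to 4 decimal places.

[0, 2, 2, 2, 2, 2, 5, 5, 5, 5]

Reading degrees in the order [0, 1, 2, 3, 4, 5, 6, 7, 8, 9] gives [3, 3, 3, 3, 3, 3, 3, 3, 3, 3]; set D = diag(3, 3, 3, 3, 3, 3, 3, 3, 3, 3) and form L = D - A. L is symmetric positive semidefinite, so every eigenvalue is real and nonnegative. By the matrix-tree theorem the graph has (1/10) * product of the nonzero eigenvalues = 2000 spanning trees.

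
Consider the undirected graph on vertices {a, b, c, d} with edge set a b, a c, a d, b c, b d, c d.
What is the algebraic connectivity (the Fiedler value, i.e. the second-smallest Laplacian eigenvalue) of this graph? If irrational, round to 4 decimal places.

4

Each diagonal entry of L is the vertex degree and each off-diagonal entry is -1 where an edge is present, 0 otherwise; in the order [a, b, c, d] the diagonal is [3, 3, 3, 3]. The smallest Laplacian eigenvalue is always 0. The next one, lambda_2 = 4, measures how hard the graph is to disconnect: larger values mean better connectivity. There is one zero in the spectrum, matching the 1 component.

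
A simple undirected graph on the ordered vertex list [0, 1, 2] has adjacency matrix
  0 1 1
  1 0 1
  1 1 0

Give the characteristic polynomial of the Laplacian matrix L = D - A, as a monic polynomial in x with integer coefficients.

With the vertex order [0, 1, 2], the degrees are [2, 2, 2], giving D = diag(2, 2, 2) and L = D - A. L has integer entries, so p(x) = det(xI - L) has integer coefficients. Expanding the determinant yields x^3 - 6x^2 + 9x. Since p(0) = det(-L) = 0, x divides p(x). The largest eigenvalue, 3, is at most the vertex count 3. There is one zero in the spectrum, matching the 1 component.

x^3 - 6x^2 + 9x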